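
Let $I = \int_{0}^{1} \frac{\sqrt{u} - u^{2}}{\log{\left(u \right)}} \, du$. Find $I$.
$- \log{\left(2 \right)}$

Consider the one-parameter family: let $I(a) = \int_{0}^{1} \frac{- u^{2} + u^{a}}{\log{\left(u \right)}} \, du$.

Since $\dfrac{\partial}{\partial a}\,u^{a} = u^{a} \ln u$, the $\ln u$ in the denominator cancels and
$$\frac{dI}{da} = \int_{0}^{1} u^{a} \, du = \left[\frac{u^{a+1}}{a+1}\right]_0^1 = \frac{1}{a + 1}.$$

Integrating with respect to $a$ gives $I(a) = \log{\left(\frac{a}{3} + \frac{1}{3} \right)} + C$.

At $a = 2$ the integrand is identically $0$, so $I(2) = 0$. The closed form gives $0$, hence $C = 0$.

Setting $a = \frac{1}{2}$:
$$I = - \log{\left(2 \right)}.$$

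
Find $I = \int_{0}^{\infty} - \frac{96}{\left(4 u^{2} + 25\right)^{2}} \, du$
$- \frac{12 \pi}{125}$

Recall the elementary integral
$$J(a) = \int_{0}^{\infty} - \frac{6}{a^{2} + u^{2}} \, du = - \frac{3 \pi}{a}.$$

Differentiating under the integral sign with respect to $a$,
$$\frac{dJ}{da} = \int_{0}^{\infty} \frac{12 a}{\left(a^{2} + u^{2}\right)^{2}} \, du = \frac{3 \pi}{a^{2}},$$
so $\int_{0}^{\infty} - \frac{6}{\left(a^{2} + u^{2}\right)^{2}} \, du = - \frac{3 \pi}{2 a^{3}}$.

Setting $a = \frac{5}{2}$:
$$I = - \frac{12 \pi}{125}.$$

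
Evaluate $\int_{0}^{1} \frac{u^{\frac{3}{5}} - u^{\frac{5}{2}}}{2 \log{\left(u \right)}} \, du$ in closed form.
$- \frac{\log{\left(35 \right)}}{2} + 2 \log{\left(2 \right)}$

Replace the exponent $\frac{3}{5}$ by a parameter $a$: let $I(a) = \int_{0}^{1} \frac{- u^{\frac{5}{2}} + u^{a}}{2 \log{\left(u \right)}} \, du$.

Since $\dfrac{\partial}{\partial a}\,u^{a} = u^{a} \ln u$, the $\ln u$ in the denominator cancels and
$$\frac{dI}{da} = \int_{0}^{1} \frac{1}{2} u^{a} \, du = \frac{1}{2} \left[\frac{u^{a+1}}{a+1}\right]_0^1 = \frac{1}{2 \left(a + 1\right)}.$$

Integrating with respect to $a$ gives $I(a) = \log{\left(\frac{\sqrt{14} \sqrt{a + 1}}{7} \right)} + C$.

At $a = \frac{5}{2}$ the integrand is identically $0$, so $I(\frac{5}{2}) = 0$. The closed form gives $0$, hence $C = 0$.

Setting $a = \frac{3}{5}$:
$$I = - \frac{\log{\left(35 \right)}}{2} + 2 \log{\left(2 \right)}.$$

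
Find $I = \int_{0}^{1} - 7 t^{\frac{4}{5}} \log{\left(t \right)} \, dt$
$\frac{175}{81}$

Begin with the known integral
$$J(a) = \int_{0}^{1} - 7 t^{a} \, dt = - \frac{7}{a + 1}.$$

Differentiating under the integral sign brings down a factor of $\ln t$:
$$\frac{dJ}{da} = \int_{0}^{1} - 7 t^{a} \log{\left(t \right)} \, dt = \frac{7}{\left(a + 1\right)^{2}}.$$

The integral on the left is $I$, so $I = \frac{7}{\left(a + 1\right)^{2}}$.

Setting $a = \frac{4}{5}$:
$$I = \frac{175}{81}.$$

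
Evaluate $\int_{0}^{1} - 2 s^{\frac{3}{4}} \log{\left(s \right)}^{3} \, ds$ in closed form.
$\frac{3072}{2401}$

Begin with the known integral
$$J(a) = \int_{0}^{1} - 2 s^{a} \, ds = - \frac{2}{a + 1}.$$

Differentiating under the integral sign brings down a factor of $\ln s$:
$$\frac{dJ}{da} = \int_{0}^{1} - 2 s^{a} \log{\left(s \right)} \, ds = \frac{2}{\left(a + 1\right)^{2}}.$$

Repeating $3$ times in total — each differentiation brings down another $\ln s$ — gives
$$\frac{d^{3}J}{da^{3}} = \int_{0}^{1} - 2 s^{a} \log{\left(s \right)}^{3} \, ds = \frac{12}{\left(a + 1\right)^{4}},$$
and the integrand here is exactly the target integrand, so $I = \frac{12}{\left(a + 1\right)^{4}}$.

Setting $a = \frac{3}{4}$:
$$I = \frac{3072}{2401}.$$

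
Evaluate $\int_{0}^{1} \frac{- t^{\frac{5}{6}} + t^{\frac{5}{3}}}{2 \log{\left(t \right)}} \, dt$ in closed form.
$- \frac{\log{\left(11 \right)}}{2} + 2 \log{\left(2 \right)}$

Replace the exponent $\frac{5}{6}$ by a parameter $a$: let $I(a) = \int_{0}^{1} \frac{t^{\frac{5}{3}} - t^{a}}{2 \log{\left(t \right)}} \, dt$.

Since $\dfrac{\partial}{\partial a}\,t^{a} = t^{a} \ln t$, the $\ln t$ in the denominator cancels and
$$\frac{dI}{da} = \int_{0}^{1} - \frac{1}{2} t^{a} \, dt = - \frac{1}{2} \left[\frac{t^{a+1}}{a+1}\right]_0^1 = - \frac{1}{2 a + 2}.$$

Integrating with respect to $a$ gives $I(a) = - \log{\left(\frac{\sqrt{6} \sqrt{a + 1}}{4} \right)} + C$.

At $a = \frac{5}{3}$ the integrand is identically $0$, so $I(\frac{5}{3}) = 0$. The closed form gives $0$, hence $C = 0$.

Setting $a = \frac{5}{6}$:
$$I = - \frac{\log{\left(11 \right)}}{2} + 2 \log{\left(2 \right)}.$$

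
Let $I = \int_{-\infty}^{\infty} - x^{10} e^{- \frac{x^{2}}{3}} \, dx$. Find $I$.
$- \frac{229635 \sqrt{3} \sqrt{\pi}}{32}$

Consider the simpler parametrised integral
$$J(a) = \int_{-\infty}^{\infty} - e^{- a x^{2}} \, dx = - \frac{\sqrt{\pi}}{\sqrt{a}}.$$

Differentiating under the integral sign brings down a factor of $(-x^2)$:
$$\frac{dJ}{da} = \int_{-\infty}^{\infty} x^{2} e^{- a x^{2}} \, dx = \frac{\sqrt{\pi}}{2 a^{\frac{3}{2}}}.$$

Repeating $5$ times in total — each differentiation brings down another $(-x^2)$ — gives
$$\frac{d^{5}J}{da^{5}} = \int_{-\infty}^{\infty} x^{10} e^{- a x^{2}} \, dx = \frac{945 \sqrt{\pi}}{32 a^{\frac{11}{2}}},$$
and the integrand here is $(-1)^{5}$ times the target integrand, so $I = (-1)^{5}\,\frac{d^{5}J}{da^{5}} = - \frac{945 \sqrt{\pi}}{32 a^{\frac{11}{2}}}$.

Setting $a = \frac{1}{3}$:
$$I = - \frac{229635 \sqrt{3} \sqrt{\pi}}{32}.$$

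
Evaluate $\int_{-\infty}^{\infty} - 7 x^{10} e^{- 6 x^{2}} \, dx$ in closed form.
$- \frac{245 \sqrt{6} \sqrt{\pi}}{55296}$

Start from the elementary integral
$$J(a) = \int_{-\infty}^{\infty} - 7 e^{- a x^{2}} \, dx = - \frac{7 \sqrt{\pi}}{\sqrt{a}}.$$

Differentiating under the integral sign brings down a factor of $(-x^2)$:
$$\frac{dJ}{da} = \int_{-\infty}^{\infty} 7 x^{2} e^{- a x^{2}} \, dx = \frac{7 \sqrt{\pi}}{2 a^{\frac{3}{2}}}.$$

Repeating $5$ times in total — each differentiation brings down another $(-x^2)$ — gives
$$\frac{d^{5}J}{da^{5}} = \int_{-\infty}^{\infty} 7 x^{10} e^{- a x^{2}} \, dx = \frac{6615 \sqrt{\pi}}{32 a^{\frac{11}{2}}},$$
and the integrand here is $(-1)^{5}$ times the target integrand, so $I = (-1)^{5}\,\frac{d^{5}J}{da^{5}} = - \frac{6615 \sqrt{\pi}}{32 a^{\frac{11}{2}}}$.

Setting $a = 6$:
$$I = - \frac{245 \sqrt{6} \sqrt{\pi}}{55296}.$$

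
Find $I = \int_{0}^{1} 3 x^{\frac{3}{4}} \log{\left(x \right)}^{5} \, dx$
$- \frac{1474560}{117649}$

Consider the simpler parametrised integral
$$J(a) = \int_{0}^{1} 3 x^{a} \, dx = \frac{3}{a + 1}.$$

Differentiating under the integral sign brings down a factor of $\ln x$:
$$\frac{dJ}{da} = \int_{0}^{1} 3 x^{a} \log{\left(x \right)} \, dx = - \frac{3}{\left(a + 1\right)^{2}}.$$

Repeating $5$ times in total — each differentiation brings down another $\ln x$ — gives
$$\frac{d^{5}J}{da^{5}} = \int_{0}^{1} 3 x^{a} \log{\left(x \right)}^{5} \, dx = - \frac{360}{\left(a + 1\right)^{6}},$$
and the integrand here is exactly the target integrand, so $I = - \frac{360}{\left(a + 1\right)^{6}}$.

Setting $a = \frac{3}{4}$:
$$I = - \frac{1474560}{117649}.$$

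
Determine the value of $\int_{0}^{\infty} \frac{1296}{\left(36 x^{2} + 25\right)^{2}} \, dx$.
$\frac{54 \pi}{125}$

Start from the standard arctangent integral
$$J(a) = \int_{0}^{\infty} \frac{1}{a^{2} + x^{2}} \, dx = \frac{\pi}{2 a}.$$

Differentiating under the integral sign with respect to $a$,
$$\frac{dJ}{da} = \int_{0}^{\infty} - \frac{2 a}{\left(a^{2} + x^{2}\right)^{2}} \, dx = - \frac{\pi}{2 a^{2}},$$
so $\int_{0}^{\infty} \frac{1}{\left(a^{2} + x^{2}\right)^{2}} \, dx = \frac{\pi}{4 a^{3}}$.

Setting $a = \frac{5}{6}$:
$$I = \frac{54 \pi}{125}.$$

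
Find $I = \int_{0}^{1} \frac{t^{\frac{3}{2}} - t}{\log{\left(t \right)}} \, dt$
$\log{\left(\frac{5}{4} \right)}$

Consider the one-parameter family: let $I(a) = \int_{0}^{1} \frac{- t + t^{a}}{\log{\left(t \right)}} \, dt$.

Since $\dfrac{\partial}{\partial a}\,t^{a} = t^{a} \ln t$, the $\ln t$ in the denominator cancels and
$$\frac{dI}{da} = \int_{0}^{1} t^{a} \, dt = \left[\frac{t^{a+1}}{a+1}\right]_0^1 = \frac{1}{a + 1}.$$

Integrating with respect to $a$ gives $I(a) = \log{\left(\frac{a}{2} + \frac{1}{2} \right)} + C$.

At $a = 1$ the integrand is identically $0$, so $I(1) = 0$. The closed form gives $0$, hence $C = 0$.

Setting $a = \frac{3}{2}$:
$$I = \log{\left(\frac{5}{4} \right)}.$$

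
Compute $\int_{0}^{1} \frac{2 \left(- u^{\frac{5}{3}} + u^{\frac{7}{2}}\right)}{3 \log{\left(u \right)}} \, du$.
$- \frac{8 \log{\left(2 \right)}}{3} + 2 \log{\left(3 \right)}$

Consider the one-parameter family: let $I(a) = \int_{0}^{1} \frac{2 \left(u^{\frac{7}{2}} - u^{a}\right)}{3 \log{\left(u \right)}} \, du$.

Since $\dfrac{\partial}{\partial a}\,u^{a} = u^{a} \ln u$, the $\ln u$ in the denominator cancels and
$$\frac{dI}{da} = \int_{0}^{1} - \frac{2}{3} u^{a} \, du = - \frac{2}{3} \left[\frac{u^{a+1}}{a+1}\right]_0^1 = - \frac{2}{3 a + 3}.$$

Integrating with respect to $a$ gives $I(a) = - \log{\left(\frac{6^{\frac{2}{3}} \left(a + 1\right)^{\frac{2}{3}}}{9} \right)} + C$.

At $a = \frac{7}{2}$ the integrand is identically $0$, so $I(\frac{7}{2}) = 0$. The closed form gives $0$, hence $C = 0$.

Setting $a = \frac{5}{3}$:
$$I = - \frac{8 \log{\left(2 \right)}}{3} + 2 \log{\left(3 \right)}.$$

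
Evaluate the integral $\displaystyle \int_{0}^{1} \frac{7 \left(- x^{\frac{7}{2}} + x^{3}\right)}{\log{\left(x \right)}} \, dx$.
$- \log{\left(\frac{4782969}{2097152} \right)}$

Replace the exponent $\frac{7}{2}$ by a parameter $a$: let $I(a) = \int_{0}^{1} \frac{7 \left(x^{3} - x^{a}\right)}{\log{\left(x \right)}} \, dx$.

Since $\dfrac{\partial}{\partial a}\,x^{a} = x^{a} \ln x$, the $\ln x$ in the denominator cancels and
$$\frac{dI}{da} = \int_{0}^{1} -7 x^{a} \, dx = -7 \left[\frac{x^{a+1}}{a+1}\right]_0^1 = - \frac{7}{a + 1}.$$

Integrating with respect to $a$ gives $I(a) = - \log{\left(\frac{\left(a + 1\right)^{7}}{16384} \right)} + C$.

At $a = 3$ the integrand is identically $0$, so $I(3) = 0$. The closed form gives $0$, hence $C = 0$.

Setting $a = \frac{7}{2}$:
$$I = - \log{\left(\frac{4782969}{2097152} \right)}.$$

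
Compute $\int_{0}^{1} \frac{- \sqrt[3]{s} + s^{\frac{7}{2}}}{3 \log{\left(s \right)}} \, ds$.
$\log{\left(\frac{3}{2} \right)}$

Consider the one-parameter family: let $I(a) = \int_{0}^{1} \frac{s^{\frac{7}{2}} - s^{a}}{3 \log{\left(s \right)}} \, ds$.

Since $\dfrac{\partial}{\partial a}\,s^{a} = s^{a} \ln s$, the $\ln s$ in the denominator cancels and
$$\frac{dI}{da} = \int_{0}^{1} - \frac{1}{3} s^{a} \, ds = - \frac{1}{3} \left[\frac{s^{a+1}}{a+1}\right]_0^1 = - \frac{1}{3 a + 3}.$$

Integrating with respect to $a$ gives $I(a) = - \frac{\log{\left(a + 1 \right)}}{3} - \frac{\log{\left(6 \right)}}{3} + \log{\left(3 \right)} + C$.

At $a = \frac{7}{2}$ the integrand is identically $0$, so $I(\frac{7}{2}) = 0$. The closed form gives $0$, hence $C = 0$.

Setting $a = \frac{1}{3}$:
$$I = \log{\left(\frac{3}{2} \right)}.$$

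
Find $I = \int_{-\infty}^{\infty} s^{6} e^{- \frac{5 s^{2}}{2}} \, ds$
$\frac{3 \sqrt{10} \sqrt{\pi}}{125}$

Begin with the known integral
$$J(a) = \int_{-\infty}^{\infty} e^{- a s^{2}} \, ds = \frac{\sqrt{\pi}}{\sqrt{a}}.$$

Differentiating under the integral sign brings down a factor of $(-s^2)$:
$$\frac{dJ}{da} = \int_{-\infty}^{\infty} - s^{2} e^{- a s^{2}} \, ds = - \frac{\sqrt{\pi}}{2 a^{\frac{3}{2}}}.$$

Repeating $3$ times in total — each differentiation brings down another $(-s^2)$ — gives
$$\frac{d^{3}J}{da^{3}} = \int_{-\infty}^{\infty} - s^{6} e^{- a s^{2}} \, ds = - \frac{15 \sqrt{\pi}}{8 a^{\frac{7}{2}}},$$
and the integrand here is $(-1)^{3}$ times the target integrand, so $I = (-1)^{3}\,\frac{d^{3}J}{da^{3}} = \frac{15 \sqrt{\pi}}{8 a^{\frac{7}{2}}}$.

Setting $a = \frac{5}{2}$:
$$I = \frac{3 \sqrt{10} \sqrt{\pi}}{125}.$$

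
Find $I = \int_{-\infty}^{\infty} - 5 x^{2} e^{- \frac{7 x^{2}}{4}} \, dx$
$- \frac{20 \sqrt{7} \sqrt{\pi}}{49}$

Consider the simpler parametrised integral
$$J(a) = \int_{-\infty}^{\infty} - 5 e^{- a x^{2}} \, dx = - \frac{5 \sqrt{\pi}}{\sqrt{a}}.$$

Differentiating under the integral sign brings down a factor of $(-x^2)$:
$$\frac{dJ}{da} = \int_{-\infty}^{\infty} 5 x^{2} e^{- a x^{2}} \, dx = \frac{5 \sqrt{\pi}}{2 a^{\frac{3}{2}}}.$$

The integral on the left is $-I$, so $I = - \frac{5 \sqrt{\pi}}{2 a^{\frac{3}{2}}}$.

Setting $a = \frac{7}{4}$:
$$I = - \frac{20 \sqrt{7} \sqrt{\pi}}{49}.$$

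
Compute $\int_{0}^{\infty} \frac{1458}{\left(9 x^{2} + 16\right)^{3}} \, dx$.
$\frac{729 \pi}{8192}$

Start from the standard arctangent integral
$$J(a) = \int_{0}^{\infty} \frac{2}{a^{2} + x^{2}} \, dx = \frac{\pi}{a}.$$

Differentiating under the integral sign with respect to $a$,
$$\frac{dJ}{da} = \int_{0}^{\infty} - \frac{4 a}{\left(a^{2} + x^{2}\right)^{2}} \, dx = - \frac{\pi}{a^{2}},$$
so $\int_{0}^{\infty} \frac{2}{\left(a^{2} + x^{2}\right)^{2}} \, dx = \frac{\pi}{2 a^{3}}$.

Repeating — each differentiation of $1/(x^2+a^2)^j$ produces $-2ja/(x^2+a^2)^{j+1}$ — and dividing through by $-2ja$ at each step yields, after $2$ differentiations in total,
$$\int_{0}^{\infty} \frac{2}{\left(a^{2} + x^{2}\right)^{3}} \, dx = \frac{3 \pi}{8 a^{5}}.$$

Setting $a = \frac{4}{3}$:
$$I = \frac{729 \pi}{8192}.$$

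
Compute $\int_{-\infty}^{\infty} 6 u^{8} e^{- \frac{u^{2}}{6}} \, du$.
$51030 \sqrt{6} \sqrt{\pi}$

Start from the elementary integral
$$J(a) = \int_{-\infty}^{\infty} 6 e^{- a u^{2}} \, du = \frac{6 \sqrt{\pi}}{\sqrt{a}}.$$

Differentiating under the integral sign brings down a factor of $(-u^2)$:
$$\frac{dJ}{da} = \int_{-\infty}^{\infty} - 6 u^{2} e^{- a u^{2}} \, du = - \frac{3 \sqrt{\pi}}{a^{\frac{3}{2}}}.$$

Repeating $4$ times in total — each differentiation brings down another $(-u^2)$ — gives
$$\frac{d^{4}J}{da^{4}} = \int_{-\infty}^{\infty} 6 u^{8} e^{- a u^{2}} \, du = \frac{315 \sqrt{\pi}}{8 a^{\frac{9}{2}}},$$
and the integrand here is exactly the target integrand, so $I = \frac{315 \sqrt{\pi}}{8 a^{\frac{9}{2}}}$.

Setting $a = \frac{1}{6}$:
$$I = 51030 \sqrt{6} \sqrt{\pi}.$$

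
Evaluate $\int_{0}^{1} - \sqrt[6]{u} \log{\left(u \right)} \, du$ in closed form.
$\frac{36}{49}$

Consider the simpler parametrised integral
$$J(a) = \int_{0}^{1} - u^{a} \, du = - \frac{1}{a + 1}.$$

Differentiating under the integral sign brings down a factor of $\ln u$:
$$\frac{dJ}{da} = \int_{0}^{1} - u^{a} \log{\left(u \right)} \, du = \frac{1}{\left(a + 1\right)^{2}}.$$

The integral on the left is $I$, so $I = \frac{1}{\left(a + 1\right)^{2}}$.

Setting $a = \frac{1}{6}$:
$$I = \frac{36}{49}.$$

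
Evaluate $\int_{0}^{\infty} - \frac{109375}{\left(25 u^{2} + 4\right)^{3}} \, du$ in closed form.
$- \frac{65625 \pi}{512}$

Recall the elementary integral
$$J(a) = \int_{0}^{\infty} - \frac{7}{a^{2} + u^{2}} \, du = - \frac{7 \pi}{2 a}.$$

Differentiating under the integral sign with respect to $a$,
$$\frac{dJ}{da} = \int_{0}^{\infty} \frac{14 a}{\left(a^{2} + u^{2}\right)^{2}} \, du = \frac{7 \pi}{2 a^{2}},$$
so $\int_{0}^{\infty} - \frac{7}{\left(a^{2} + u^{2}\right)^{2}} \, du = - \frac{7 \pi}{4 a^{3}}$.

Repeating — each differentiation of $1/(u^2+a^2)^j$ produces $-2ja/(u^2+a^2)^{j+1}$ — and dividing through by $-2ja$ at each step yields, after $2$ differentiations in total,
$$\int_{0}^{\infty} - \frac{7}{\left(a^{2} + u^{2}\right)^{3}} \, du = - \frac{21 \pi}{16 a^{5}}.$$

Setting $a = \frac{2}{5}$:
$$I = - \frac{65625 \pi}{512}.$$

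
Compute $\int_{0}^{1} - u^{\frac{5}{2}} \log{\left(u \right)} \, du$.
$\frac{4}{49}$

Begin with the known integral
$$J(a) = \int_{0}^{1} - u^{a} \, du = - \frac{1}{a + 1}.$$

Differentiating under the integral sign brings down a factor of $\ln u$:
$$\frac{dJ}{da} = \int_{0}^{1} - u^{a} \log{\left(u \right)} \, du = \frac{1}{\left(a + 1\right)^{2}}.$$

The integral on the left is $I$, so $I = \frac{1}{\left(a + 1\right)^{2}}$.

Setting $a = \frac{5}{2}$:
$$I = \frac{4}{49}.$$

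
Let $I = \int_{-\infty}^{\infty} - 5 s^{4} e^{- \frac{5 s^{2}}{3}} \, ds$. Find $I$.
$- \frac{27 \sqrt{15} \sqrt{\pi}}{100}$

Consider the simpler parametrised integral
$$J(a) = \int_{-\infty}^{\infty} - 5 e^{- a s^{2}} \, ds = - \frac{5 \sqrt{\pi}}{\sqrt{a}}.$$

Differentiating under the integral sign brings down a factor of $(-s^2)$:
$$\frac{dJ}{da} = \int_{-\infty}^{\infty} 5 s^{2} e^{- a s^{2}} \, ds = \frac{5 \sqrt{\pi}}{2 a^{\frac{3}{2}}}.$$

Repeating twice in total — each differentiation brings down another $(-s^2)$ — gives
$$\frac{d^{2}J}{da^{2}} = \int_{-\infty}^{\infty} - 5 s^{4} e^{- a s^{2}} \, ds = - \frac{15 \sqrt{\pi}}{4 a^{\frac{5}{2}}},$$
and the integrand here is exactly the target integrand, so $I = - \frac{15 \sqrt{\pi}}{4 a^{\frac{5}{2}}}$.

Setting $a = \frac{5}{3}$:
$$I = - \frac{27 \sqrt{15} \sqrt{\pi}}{100}.$$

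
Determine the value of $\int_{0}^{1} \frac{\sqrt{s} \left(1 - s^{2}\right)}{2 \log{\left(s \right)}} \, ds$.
$- \frac{\log{\left(7 \right)}}{2} + \frac{\log{\left(3 \right)}}{2}$

Consider the one-parameter family: let $I(a) = \int_{0}^{1} \frac{\sqrt{s} - s^{a}}{2 \log{\left(s \right)}} \, ds$.

Since $\dfrac{\partial}{\partial a}\,s^{a} = s^{a} \ln s$, the $\ln s$ in the denominator cancels and
$$\frac{dI}{da} = \int_{0}^{1} - \frac{1}{2} s^{a} \, ds = - \frac{1}{2} \left[\frac{s^{a+1}}{a+1}\right]_0^1 = - \frac{1}{2 a + 2}.$$

Integrating with respect to $a$ gives $I(a) = - \frac{\log{\left(a + 1 \right)}}{2} - \frac{\log{\left(2 \right)}}{2} + \frac{\log{\left(3 \right)}}{2} + C$.

At $a = \frac{1}{2}$ the integrand is identically $0$, so $I(\frac{1}{2}) = 0$. The closed form gives $0$, hence $C = 0$.

Setting $a = \frac{5}{2}$:
$$I = - \frac{\log{\left(7 \right)}}{2} + \frac{\log{\left(3 \right)}}{2}.$$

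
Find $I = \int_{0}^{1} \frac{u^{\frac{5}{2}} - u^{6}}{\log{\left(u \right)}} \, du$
$- \log{\left(2 \right)}$

Introduce a parameter $a$ in the exponent: let $I(a) = \int_{0}^{1} \frac{- u^{6} + u^{a}}{\log{\left(u \right)}} \, du$.

Since $\dfrac{\partial}{\partial a}\,u^{a} = u^{a} \ln u$, the $\ln u$ in the denominator cancels and
$$\frac{dI}{da} = \int_{0}^{1} u^{a} \, du = \left[\frac{u^{a+1}}{a+1}\right]_0^1 = \frac{1}{a + 1}.$$

Integrating with respect to $a$ gives $I(a) = \log{\left(\frac{a}{7} + \frac{1}{7} \right)} + C$.

At $a = 6$ the integrand is identically $0$, so $I(6) = 0$. The closed form gives $0$, hence $C = 0$.

Setting $a = \frac{5}{2}$:
$$I = - \log{\left(2 \right)}.$$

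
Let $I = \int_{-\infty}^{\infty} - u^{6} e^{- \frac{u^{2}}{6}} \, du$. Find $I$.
$- 405 \sqrt{6} \sqrt{\pi}$

Start from the elementary integral
$$J(a) = \int_{-\infty}^{\infty} - e^{- a u^{2}} \, du = - \frac{\sqrt{\pi}}{\sqrt{a}}.$$

Differentiating under the integral sign brings down a factor of $(-u^2)$:
$$\frac{dJ}{da} = \int_{-\infty}^{\infty} u^{2} e^{- a u^{2}} \, du = \frac{\sqrt{\pi}}{2 a^{\frac{3}{2}}}.$$

Repeating $3$ times in total — each differentiation brings down another $(-u^2)$ — gives
$$\frac{d^{3}J}{da^{3}} = \int_{-\infty}^{\infty} u^{6} e^{- a u^{2}} \, du = \frac{15 \sqrt{\pi}}{8 a^{\frac{7}{2}}},$$
and the integrand here is $(-1)^{3}$ times the target integrand, so $I = (-1)^{3}\,\frac{d^{3}J}{da^{3}} = - \frac{15 \sqrt{\pi}}{8 a^{\frac{7}{2}}}$.

Setting $a = \frac{1}{6}$:
$$I = - 405 \sqrt{6} \sqrt{\pi}.$$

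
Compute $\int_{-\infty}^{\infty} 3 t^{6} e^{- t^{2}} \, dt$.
$\frac{45 \sqrt{\pi}}{8}$

Begin with the known integral
$$J(a) = \int_{-\infty}^{\infty} 3 e^{- a t^{2}} \, dt = \frac{3 \sqrt{\pi}}{\sqrt{a}}.$$

Differentiating under the integral sign brings down a factor of $(-t^2)$:
$$\frac{dJ}{da} = \int_{-\infty}^{\infty} - 3 t^{2} e^{- a t^{2}} \, dt = - \frac{3 \sqrt{\pi}}{2 a^{\frac{3}{2}}}.$$

Repeating $3$ times in total — each differentiation brings down another $(-t^2)$ — gives
$$\frac{d^{3}J}{da^{3}} = \int_{-\infty}^{\infty} - 3 t^{6} e^{- a t^{2}} \, dt = - \frac{45 \sqrt{\pi}}{8 a^{\frac{7}{2}}},$$
and the integrand here is $(-1)^{3}$ times the target integrand, so $I = (-1)^{3}\,\frac{d^{3}J}{da^{3}} = \frac{45 \sqrt{\pi}}{8 a^{\frac{7}{2}}}$.

Setting $a = 1$:
$$I = \frac{45 \sqrt{\pi}}{8}.$$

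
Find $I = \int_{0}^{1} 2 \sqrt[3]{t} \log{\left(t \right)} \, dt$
$- \frac{9}{8}$

Consider the simpler parametrised integral
$$J(a) = \int_{0}^{1} 2 t^{a} \, dt = \frac{2}{a + 1}.$$

Differentiating under the integral sign brings down a factor of $\ln t$:
$$\frac{dJ}{da} = \int_{0}^{1} 2 t^{a} \log{\left(t \right)} \, dt = - \frac{2}{\left(a + 1\right)^{2}}.$$

The integral on the left is $I$, so $I = - \frac{2}{\left(a + 1\right)^{2}}$.

Setting $a = \frac{1}{3}$:
$$I = - \frac{9}{8}.$$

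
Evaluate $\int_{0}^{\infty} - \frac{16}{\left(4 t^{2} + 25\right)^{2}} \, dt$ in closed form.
$- \frac{2 \pi}{125}$

Start from the standard arctangent integral
$$J(a) = \int_{0}^{\infty} - \frac{1}{a^{2} + t^{2}} \, dt = - \frac{\pi}{2 a}.$$

Differentiating under the integral sign with respect to $a$,
$$\frac{dJ}{da} = \int_{0}^{\infty} \frac{2 a}{\left(a^{2} + t^{2}\right)^{2}} \, dt = \frac{\pi}{2 a^{2}},$$
so $\int_{0}^{\infty} - \frac{1}{\left(a^{2} + t^{2}\right)^{2}} \, dt = - \frac{\pi}{4 a^{3}}$.

Setting $a = \frac{5}{2}$:
$$I = - \frac{2 \pi}{125}.$$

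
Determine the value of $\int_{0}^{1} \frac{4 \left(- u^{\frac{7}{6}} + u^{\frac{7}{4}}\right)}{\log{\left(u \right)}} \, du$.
$- \log{\left(\frac{456976}{1185921} \right)}$

Introduce a parameter $a$ in the exponent: let $I(a) = \int_{0}^{1} \frac{4 \left(u^{\frac{7}{4}} - u^{a}\right)}{\log{\left(u \right)}} \, du$.

Since $\dfrac{\partial}{\partial a}\,u^{a} = u^{a} \ln u$, the $\ln u$ in the denominator cancels and
$$\frac{dI}{da} = \int_{0}^{1} -4 u^{a} \, du = -4 \left[\frac{u^{a+1}}{a+1}\right]_0^1 = - \frac{4}{a + 1}.$$

Integrating with respect to $a$ gives $I(a) = - \log{\left(\frac{256 \left(a + 1\right)^{4}}{14641} \right)} + C$.

At $a = \frac{7}{4}$ the integrand is identically $0$, so $I(\frac{7}{4}) = 0$. The closed form gives $0$, hence $C = 0$.

Setting $a = \frac{7}{6}$:
$$I = - \log{\left(\frac{456976}{1185921} \right)}.$$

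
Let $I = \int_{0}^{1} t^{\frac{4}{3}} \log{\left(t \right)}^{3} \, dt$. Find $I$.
$- \frac{486}{2401}$

Consider the simpler parametrised integral
$$J(a) = \int_{0}^{1} t^{a} \, dt = \frac{1}{a + 1}.$$

Differentiating under the integral sign brings down a factor of $\ln t$:
$$\frac{dJ}{da} = \int_{0}^{1} t^{a} \log{\left(t \right)} \, dt = - \frac{1}{\left(a + 1\right)^{2}}.$$

Repeating $3$ times in total — each differentiation brings down another $\ln t$ — gives
$$\frac{d^{3}J}{da^{3}} = \int_{0}^{1} t^{a} \log{\left(t \right)}^{3} \, dt = - \frac{6}{\left(a + 1\right)^{4}},$$
and the integrand here is exactly the target integrand, so $I = - \frac{6}{\left(a + 1\right)^{4}}$.

Setting $a = \frac{4}{3}$:
$$I = - \frac{486}{2401}.$$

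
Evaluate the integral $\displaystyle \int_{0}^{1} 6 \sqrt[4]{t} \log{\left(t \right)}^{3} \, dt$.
$- \frac{9216}{625}$

Consider the simpler parametrised integral
$$J(a) = \int_{0}^{1} 6 t^{a} \, dt = \frac{6}{a + 1}.$$

Differentiating under the integral sign brings down a factor of $\ln t$:
$$\frac{dJ}{da} = \int_{0}^{1} 6 t^{a} \log{\left(t \right)} \, dt = - \frac{6}{\left(a + 1\right)^{2}}.$$

Repeating $3$ times in total — each differentiation brings down another $\ln t$ — gives
$$\frac{d^{3}J}{da^{3}} = \int_{0}^{1} 6 t^{a} \log{\left(t \right)}^{3} \, dt = - \frac{36}{\left(a + 1\right)^{4}},$$
and the integrand here is exactly the target integrand, so $I = - \frac{36}{\left(a + 1\right)^{4}}$.

Setting $a = \frac{1}{4}$:
$$I = - \frac{9216}{625}.$$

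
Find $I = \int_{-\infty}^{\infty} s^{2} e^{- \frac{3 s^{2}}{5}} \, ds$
$\frac{5 \sqrt{15} \sqrt{\pi}}{18}$

Begin with the known integral
$$J(a) = \int_{-\infty}^{\infty} e^{- a s^{2}} \, ds = \frac{\sqrt{\pi}}{\sqrt{a}}.$$

Differentiating under the integral sign brings down a factor of $(-s^2)$:
$$\frac{dJ}{da} = \int_{-\infty}^{\infty} - s^{2} e^{- a s^{2}} \, ds = - \frac{\sqrt{\pi}}{2 a^{\frac{3}{2}}}.$$

The integral on the left is $-I$, so $I = \frac{\sqrt{\pi}}{2 a^{\frac{3}{2}}}$.

Setting $a = \frac{3}{5}$:
$$I = \frac{5 \sqrt{15} \sqrt{\pi}}{18}.$$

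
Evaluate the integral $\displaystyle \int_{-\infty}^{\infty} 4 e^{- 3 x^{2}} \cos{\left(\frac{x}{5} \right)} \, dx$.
$\frac{4 \sqrt{3} \sqrt{\pi}}{3 e^{\frac{1}{300}}}$

Treat the cosine frequency as a parameter and define $I(b) = \int_{-\infty}^{\infty} 4 e^{- 3 x^{2}} \cos{\left(b x \right)} \, dx$.

Differentiating under the integral sign,
$$I'(b) = \int_{-\infty}^{\infty} - 4 x e^{- 3 x^{2}} \sin{\left(b x \right)} \, dx.$$

Integrate $\int_{-\infty}^{\infty} x \sin(b x)\, e^{- 3 x^{2}}\, dx$ by parts with $u = \sin(b x)$ and $dv = x\, e^{- 3 x^{2}}\, dx$, giving $v = - \frac{e^{- 3 x^{2}}}{6}$. The boundary term vanishes and
$$\int_{-\infty}^{\infty} x \sin(b x)\, e^{- 3 x^{2}}\, dx = \frac{b}{6} \int_{-\infty}^{\infty} \cos(b x)\, e^{- 3 x^{2}}\, dx,$$
so $I'(b) = - \frac{b}{6}\, I(b)$.

This is a separable first-order ODE; solving with the initial condition $I(0) = \int_{-\infty}^{\infty} 4 e^{- 3 x^{2}}\,dx = \frac{4 \sqrt{3} \sqrt{\pi}}{3}$ gives
$$I(b) = \frac{4 \sqrt{3} \sqrt{\pi} e^{- \frac{b^{2}}{12}}}{3}.$$

Setting $b = \frac{1}{5}$:
$$I = \frac{4 \sqrt{3} \sqrt{\pi}}{3 e^{\frac{1}{300}}}.$$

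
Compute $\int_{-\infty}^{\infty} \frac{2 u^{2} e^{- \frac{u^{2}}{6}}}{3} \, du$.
$2 \sqrt{6} \sqrt{\pi}$

Consider the simpler parametrised integral
$$J(a) = \int_{-\infty}^{\infty} \frac{2 e^{- a u^{2}}}{3} \, du = \frac{2 \sqrt{\pi}}{3 \sqrt{a}}.$$

Differentiating under the integral sign brings down a factor of $(-u^2)$:
$$\frac{dJ}{da} = \int_{-\infty}^{\infty} - \frac{2 u^{2} e^{- a u^{2}}}{3} \, du = - \frac{\sqrt{\pi}}{3 a^{\frac{3}{2}}}.$$

The integral on the left is $-I$, so $I = \frac{\sqrt{\pi}}{3 a^{\frac{3}{2}}}$.

Setting $a = \frac{1}{6}$:
$$I = 2 \sqrt{6} \sqrt{\pi}.$$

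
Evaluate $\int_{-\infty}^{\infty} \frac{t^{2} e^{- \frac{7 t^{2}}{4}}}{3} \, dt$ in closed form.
$\frac{4 \sqrt{7} \sqrt{\pi}}{147}$

Consider the simpler parametrised integral
$$J(a) = \int_{-\infty}^{\infty} \frac{e^{- a t^{2}}}{3} \, dt = \frac{\sqrt{\pi}}{3 \sqrt{a}}.$$

Differentiating under the integral sign brings down a factor of $(-t^2)$:
$$\frac{dJ}{da} = \int_{-\infty}^{\infty} - \frac{t^{2} e^{- a t^{2}}}{3} \, dt = - \frac{\sqrt{\pi}}{6 a^{\frac{3}{2}}}.$$

The integral on the left is $-I$, so $I = \frac{\sqrt{\pi}}{6 a^{\frac{3}{2}}}$.

Setting $a = \frac{7}{4}$:
$$I = \frac{4 \sqrt{7} \sqrt{\pi}}{147}.$$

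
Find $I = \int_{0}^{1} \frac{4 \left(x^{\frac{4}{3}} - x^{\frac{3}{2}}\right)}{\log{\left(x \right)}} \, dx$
$\log{\left(\frac{38416}{50625} \right)}$

Introduce a parameter $a$ in the exponent: let $I(a) = \int_{0}^{1} \frac{4 \left(- x^{\frac{3}{2}} + x^{a}\right)}{\log{\left(x \right)}} \, dx$.

Since $\dfrac{\partial}{\partial a}\,x^{a} = x^{a} \ln x$, the $\ln x$ in the denominator cancels and
$$\frac{dI}{da} = \int_{0}^{1} 4 x^{a} \, dx = 4 \left[\frac{x^{a+1}}{a+1}\right]_0^1 = \frac{4}{a + 1}.$$

Integrating with respect to $a$ gives $I(a) = \log{\left(\frac{16 \left(a + 1\right)^{4}}{625} \right)} + C$.

At $a = \frac{3}{2}$ the integrand is identically $0$, so $I(\frac{3}{2}) = 0$. The closed form gives $0$, hence $C = 0$.

Setting $a = \frac{4}{3}$:
$$I = \log{\left(\frac{38416}{50625} \right)}.$$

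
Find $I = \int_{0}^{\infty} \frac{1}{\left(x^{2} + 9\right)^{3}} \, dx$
$\frac{\pi}{1296}$

Start from the standard arctangent integral
$$J(a) = \int_{0}^{\infty} \frac{1}{a^{2} + x^{2}} \, dx = \frac{\pi}{2 a}.$$

Differentiating under the integral sign with respect to $a$,
$$\frac{dJ}{da} = \int_{0}^{\infty} - \frac{2 a}{\left(a^{2} + x^{2}\right)^{2}} \, dx = - \frac{\pi}{2 a^{2}},$$
so $\int_{0}^{\infty} \frac{1}{\left(a^{2} + x^{2}\right)^{2}} \, dx = \frac{\pi}{4 a^{3}}$.

Repeating — each differentiation of $1/(x^2+a^2)^j$ produces $-2ja/(x^2+a^2)^{j+1}$ — and dividing through by $-2ja$ at each step yields, after $2$ differentiations in total,
$$\int_{0}^{\infty} \frac{1}{\left(a^{2} + x^{2}\right)^{3}} \, dx = \frac{3 \pi}{16 a^{5}}.$$

Setting $a = 3$:
$$I = \frac{\pi}{1296}.$$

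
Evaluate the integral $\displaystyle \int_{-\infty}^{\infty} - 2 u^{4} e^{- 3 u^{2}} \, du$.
$- \frac{\sqrt{3} \sqrt{\pi}}{18}$

Consider the simpler parametrised integral
$$J(a) = \int_{-\infty}^{\infty} - 2 e^{- a u^{2}} \, du = - \frac{2 \sqrt{\pi}}{\sqrt{a}}.$$

Differentiating under the integral sign brings down a factor of $(-u^2)$:
$$\frac{dJ}{da} = \int_{-\infty}^{\infty} 2 u^{2} e^{- a u^{2}} \, du = \frac{\sqrt{\pi}}{a^{\frac{3}{2}}}.$$

Repeating twice in total — each differentiation brings down another $(-u^2)$ — gives
$$\frac{d^{2}J}{da^{2}} = \int_{-\infty}^{\infty} - 2 u^{4} e^{- a u^{2}} \, du = - \frac{3 \sqrt{\pi}}{2 a^{\frac{5}{2}}},$$
and the integrand here is exactly the target integrand, so $I = - \frac{3 \sqrt{\pi}}{2 a^{\frac{5}{2}}}$.

Setting $a = 3$:
$$I = - \frac{\sqrt{3} \sqrt{\pi}}{18}.$$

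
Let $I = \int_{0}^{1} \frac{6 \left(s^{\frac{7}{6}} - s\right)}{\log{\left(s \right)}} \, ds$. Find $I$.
$\log{\left(\frac{4826809}{2985984} \right)}$

Consider the one-parameter family: let $I(a) = \int_{0}^{1} \frac{6 \left(- s + s^{a}\right)}{\log{\left(s \right)}} \, ds$.

Since $\dfrac{\partial}{\partial a}\,s^{a} = s^{a} \ln s$, the $\ln s$ in the denominator cancels and
$$\frac{dI}{da} = \int_{0}^{1} 6 s^{a} \, ds = 6 \left[\frac{s^{a+1}}{a+1}\right]_0^1 = \frac{6}{a + 1}.$$

Integrating with respect to $a$ gives $I(a) = \log{\left(\frac{\left(a + 1\right)^{6}}{64} \right)} + C$.

At $a = 1$ the integrand is identically $0$, so $I(1) = 0$. The closed form gives $0$, hence $C = 0$.

Setting $a = \frac{7}{6}$:
$$I = \log{\left(\frac{4826809}{2985984} \right)}.$$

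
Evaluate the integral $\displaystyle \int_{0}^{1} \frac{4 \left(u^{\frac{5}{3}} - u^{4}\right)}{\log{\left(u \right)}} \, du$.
$- \log{\left(\frac{50625}{4096} \right)}$

Consider the one-parameter family: let $I(a) = \int_{0}^{1} \frac{4 \left(u^{\frac{5}{3}} - u^{a}\right)}{\log{\left(u \right)}} \, du$.

Since $\dfrac{\partial}{\partial a}\,u^{a} = u^{a} \ln u$, the $\ln u$ in the denominator cancels and
$$\frac{dI}{da} = \int_{0}^{1} -4 u^{a} \, du = -4 \left[\frac{u^{a+1}}{a+1}\right]_0^1 = - \frac{4}{a + 1}.$$

Integrating with respect to $a$ gives $I(a) = - \log{\left(\frac{81 \left(a + 1\right)^{4}}{4096} \right)} + C$.

At $a = \frac{5}{3}$ the integrand is identically $0$, so $I(\frac{5}{3}) = 0$. The closed form gives $0$, hence $C = 0$.

Setting $a = 4$:
$$I = - \log{\left(\frac{50625}{4096} \right)}.$$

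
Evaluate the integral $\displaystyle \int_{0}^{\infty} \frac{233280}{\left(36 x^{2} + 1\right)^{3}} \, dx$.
$7290 \pi$

Begin with the known result
$$J(a) = \int_{0}^{\infty} \frac{5}{a^{2} + x^{2}} \, dx = \frac{5 \pi}{2 a}.$$

Differentiating under the integral sign with respect to $a$,
$$\frac{dJ}{da} = \int_{0}^{\infty} - \frac{10 a}{\left(a^{2} + x^{2}\right)^{2}} \, dx = - \frac{5 \pi}{2 a^{2}},$$
so $\int_{0}^{\infty} \frac{5}{\left(a^{2} + x^{2}\right)^{2}} \, dx = \frac{5 \pi}{4 a^{3}}$.

Repeating — each differentiation of $1/(x^2+a^2)^j$ produces $-2ja/(x^2+a^2)^{j+1}$ — and dividing through by $-2ja$ at each step yields, after $2$ differentiations in total,
$$\int_{0}^{\infty} \frac{5}{\left(a^{2} + x^{2}\right)^{3}} \, dx = \frac{15 \pi}{16 a^{5}}.$$

Setting $a = \frac{1}{6}$:
$$I = 7290 \pi.$$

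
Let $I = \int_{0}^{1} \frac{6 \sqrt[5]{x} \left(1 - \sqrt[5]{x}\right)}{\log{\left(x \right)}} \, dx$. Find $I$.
$- \log{\left(\frac{117649}{46656} \right)}$

Introduce a parameter $a$ in the exponent: let $I(a) = \int_{0}^{1} \frac{6 \left(\sqrt[5]{x} - x^{a}\right)}{\log{\left(x \right)}} \, dx$.

Since $\dfrac{\partial}{\partial a}\,x^{a} = x^{a} \ln x$, the $\ln x$ in the denominator cancels and
$$\frac{dI}{da} = \int_{0}^{1} -6 x^{a} \, dx = -6 \left[\frac{x^{a+1}}{a+1}\right]_0^1 = - \frac{6}{a + 1}.$$

Integrating with respect to $a$ gives $I(a) = - \log{\left(\frac{15625 \left(a + 1\right)^{6}}{46656} \right)} + C$.

At $a = \frac{1}{5}$ the integrand is identically $0$, so $I(\frac{1}{5}) = 0$. The closed form gives $0$, hence $C = 0$.

Setting $a = \frac{2}{5}$:
$$I = - \log{\left(\frac{117649}{46656} \right)}.$$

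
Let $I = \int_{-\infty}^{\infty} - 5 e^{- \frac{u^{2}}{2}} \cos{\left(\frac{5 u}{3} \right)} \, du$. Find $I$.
$- \frac{5 \sqrt{2} \sqrt{\pi}}{e^{\frac{25}{18}}}$

Define $I(b) = \int_{-\infty}^{\infty} - 5 e^{- \frac{u^{2}}{2}} \cos{\left(b u \right)} \, du$.

Differentiating under the integral sign,
$$I'(b) = \int_{-\infty}^{\infty} 5 u e^{- \frac{u^{2}}{2}} \sin{\left(b u \right)} \, du.$$

Integrate $\int_{-\infty}^{\infty} u \sin(b u)\, e^{- \frac{u^{2}}{2}}\, du$ by parts with $w = \sin(b u)$ and $dv = u\, e^{- \frac{u^{2}}{2}}\, du$, giving $v = - e^{- \frac{u^{2}}{2}}$. The boundary term vanishes and
$$\int_{-\infty}^{\infty} u \sin(b u)\, e^{- \frac{u^{2}}{2}}\, du = b \int_{-\infty}^{\infty} \cos(b u)\, e^{- \frac{u^{2}}{2}}\, du,$$
so $I'(b) = - b\, I(b)$.

This is a separable first-order ODE; solving with the initial condition $I(0) = \int_{-\infty}^{\infty} - 5 e^{- \frac{u^{2}}{2}}\,du = - 5 \sqrt{2} \sqrt{\pi}$ gives
$$I(b) = - 5 \sqrt{2} \sqrt{\pi} e^{- \frac{b^{2}}{2}}.$$

Setting $b = \frac{5}{3}$:
$$I = - \frac{5 \sqrt{2} \sqrt{\pi}}{e^{\frac{25}{18}}}.$$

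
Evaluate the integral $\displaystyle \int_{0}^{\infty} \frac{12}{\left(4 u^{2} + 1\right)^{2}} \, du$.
$\frac{3 \pi}{2}$

Start from the standard arctangent integral
$$J(a) = \int_{0}^{\infty} \frac{3}{4 \left(a^{2} + u^{2}\right)} \, du = \frac{3 \pi}{8 a}.$$

Differentiating under the integral sign with respect to $a$,
$$\frac{dJ}{da} = \int_{0}^{\infty} - \frac{3 a}{2 \left(a^{2} + u^{2}\right)^{2}} \, du = - \frac{3 \pi}{8 a^{2}},$$
so $\int_{0}^{\infty} \frac{3}{4 \left(a^{2} + u^{2}\right)^{2}} \, du = \frac{3 \pi}{16 a^{3}}$.

Setting $a = \frac{1}{2}$:
$$I = \frac{3 \pi}{2}.$$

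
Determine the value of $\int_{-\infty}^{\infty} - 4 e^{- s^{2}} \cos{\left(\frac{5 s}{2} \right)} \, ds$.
$- \frac{4 \sqrt{\pi}}{e^{\frac{25}{16}}}$

Let $b$ denote the cosine frequency and define $I(b) = \int_{-\infty}^{\infty} - 4 e^{- s^{2}} \cos{\left(b s \right)} \, ds$.

Differentiating under the integral sign,
$$I'(b) = \int_{-\infty}^{\infty} 4 s e^{- s^{2}} \sin{\left(b s \right)} \, ds.$$

Integrate $\int_{-\infty}^{\infty} s \sin(b s)\, e^{- s^{2}}\, ds$ by parts with $u = \sin(b s)$ and $dv = s\, e^{- s^{2}}\, ds$, giving $v = - \frac{e^{- s^{2}}}{2}$. The boundary term vanishes and
$$\int_{-\infty}^{\infty} s \sin(b s)\, e^{- s^{2}}\, ds = \frac{b}{2} \int_{-\infty}^{\infty} \cos(b s)\, e^{- s^{2}}\, ds,$$
so $I'(b) = - \frac{b}{2}\, I(b)$.

This is a separable first-order ODE; solving with the initial condition $I(0) = \int_{-\infty}^{\infty} - 4 e^{- s^{2}}\,ds = - 4 \sqrt{\pi}$ gives
$$I(b) = - 4 \sqrt{\pi} e^{- \frac{b^{2}}{4}}.$$

Setting $b = \frac{5}{2}$:
$$I = - \frac{4 \sqrt{\pi}}{e^{\frac{25}{16}}}.$$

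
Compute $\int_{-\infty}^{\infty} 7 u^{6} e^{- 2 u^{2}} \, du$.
$\frac{105 \sqrt{2} \sqrt{\pi}}{128}$

Begin with the known integral
$$J(a) = \int_{-\infty}^{\infty} 7 e^{- a u^{2}} \, du = \frac{7 \sqrt{\pi}}{\sqrt{a}}.$$

Differentiating under the integral sign brings down a factor of $(-u^2)$:
$$\frac{dJ}{da} = \int_{-\infty}^{\infty} - 7 u^{2} e^{- a u^{2}} \, du = - \frac{7 \sqrt{\pi}}{2 a^{\frac{3}{2}}}.$$

Repeating $3$ times in total — each differentiation brings down another $(-u^2)$ — gives
$$\frac{d^{3}J}{da^{3}} = \int_{-\infty}^{\infty} - 7 u^{6} e^{- a u^{2}} \, du = - \frac{105 \sqrt{\pi}}{8 a^{\frac{7}{2}}},$$
and the integrand here is $(-1)^{3}$ times the target integrand, so $I = (-1)^{3}\,\frac{d^{3}J}{da^{3}} = \frac{105 \sqrt{\pi}}{8 a^{\frac{7}{2}}}$.

Setting $a = 2$:
$$I = \frac{105 \sqrt{2} \sqrt{\pi}}{128}.$$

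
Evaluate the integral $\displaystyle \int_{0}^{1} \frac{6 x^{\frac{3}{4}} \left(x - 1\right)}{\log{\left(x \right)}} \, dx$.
$\log{\left(\frac{1771561}{117649} \right)}$

Consider the one-parameter family: let $I(a) = \int_{0}^{1} \frac{6 \left(- x^{\frac{3}{4}} + x^{a}\right)}{\log{\left(x \right)}} \, dx$.

Since $\dfrac{\partial}{\partial a}\,x^{a} = x^{a} \ln x$, the $\ln x$ in the denominator cancels and
$$\frac{dI}{da} = \int_{0}^{1} 6 x^{a} \, dx = 6 \left[\frac{x^{a+1}}{a+1}\right]_0^1 = \frac{6}{a + 1}.$$

Integrating with respect to $a$ gives $I(a) = \log{\left(\frac{4096 \left(a + 1\right)^{6}}{117649} \right)} + C$.

At $a = \frac{3}{4}$ the integrand is identically $0$, so $I(\frac{3}{4}) = 0$. The closed form gives $0$, hence $C = 0$.

Setting $a = \frac{7}{4}$:
$$I = \log{\left(\frac{1771561}{117649} \right)}.$$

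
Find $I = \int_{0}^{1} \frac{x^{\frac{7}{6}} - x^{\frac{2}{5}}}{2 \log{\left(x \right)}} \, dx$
$- \log{\left(42 \right)} + \frac{\log{\left(2730 \right)}}{2}$

Introduce a parameter $a$ in the exponent: let $I(a) = \int_{0}^{1} \frac{- x^{\frac{2}{5}} + x^{a}}{2 \log{\left(x \right)}} \, dx$.

Since $\dfrac{\partial}{\partial a}\,x^{a} = x^{a} \ln x$, the $\ln x$ in the denominator cancels and
$$\frac{dI}{da} = \int_{0}^{1} \frac{1}{2} x^{a} \, dx = \frac{1}{2} \left[\frac{x^{a+1}}{a+1}\right]_0^1 = \frac{1}{2 \left(a + 1\right)}.$$

Integrating with respect to $a$ gives $I(a) = \log{\left(\frac{\sqrt{35} \sqrt{a + 1}}{7} \right)} + C$.

At $a = \frac{2}{5}$ the integrand is identically $0$, so $I(\frac{2}{5}) = 0$. The closed form gives $0$, hence $C = 0$.

Setting $a = \frac{7}{6}$:
$$I = - \log{\left(42 \right)} + \frac{\log{\left(2730 \right)}}{2}.$$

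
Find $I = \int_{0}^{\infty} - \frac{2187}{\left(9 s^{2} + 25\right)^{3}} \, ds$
$- \frac{2187 \pi}{50000}$

Begin with the known result
$$J(a) = \int_{0}^{\infty} - \frac{3}{a^{2} + s^{2}} \, ds = - \frac{3 \pi}{2 a}.$$

Differentiating under the integral sign with respect to $a$,
$$\frac{dJ}{da} = \int_{0}^{\infty} \frac{6 a}{\left(a^{2} + s^{2}\right)^{2}} \, ds = \frac{3 \pi}{2 a^{2}},$$
so $\int_{0}^{\infty} - \frac{3}{\left(a^{2} + s^{2}\right)^{2}} \, ds = - \frac{3 \pi}{4 a^{3}}$.

Repeating — each differentiation of $1/(s^2+a^2)^j$ produces $-2ja/(s^2+a^2)^{j+1}$ — and dividing through by $-2ja$ at each step yields, after $2$ differentiations in total,
$$\int_{0}^{\infty} - \frac{3}{\left(a^{2} + s^{2}\right)^{3}} \, ds = - \frac{9 \pi}{16 a^{5}}.$$

Setting $a = \frac{5}{3}$:
$$I = - \frac{2187 \pi}{50000}.$$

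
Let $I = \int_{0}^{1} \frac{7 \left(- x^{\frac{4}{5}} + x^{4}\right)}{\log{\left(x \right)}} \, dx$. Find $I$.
$\log{\left(\frac{6103515625}{4782969} \right)}$

Replace the exponent $4$ by a parameter $a$: let $I(a) = \int_{0}^{1} \frac{7 \left(- x^{\frac{4}{5}} + x^{a}\right)}{\log{\left(x \right)}} \, dx$.

Since $\dfrac{\partial}{\partial a}\,x^{a} = x^{a} \ln x$, the $\ln x$ in the denominator cancels and
$$\frac{dI}{da} = \int_{0}^{1} 7 x^{a} \, dx = 7 \left[\frac{x^{a+1}}{a+1}\right]_0^1 = \frac{7}{a + 1}.$$

Integrating with respect to $a$ gives $I(a) = \log{\left(\frac{78125 \left(a + 1\right)^{7}}{4782969} \right)} + C$.

At $a = \frac{4}{5}$ the integrand is identically $0$, so $I(\frac{4}{5}) = 0$. The closed form gives $0$, hence $C = 0$.

Setting $a = 4$:
$$I = \log{\left(\frac{6103515625}{4782969} \right)}.$$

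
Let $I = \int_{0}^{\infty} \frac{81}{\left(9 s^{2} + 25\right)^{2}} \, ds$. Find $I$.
$\frac{27 \pi}{500}$

Start from the standard arctangent integral
$$J(a) = \int_{0}^{\infty} \frac{1}{a^{2} + s^{2}} \, ds = \frac{\pi}{2 a}.$$

Differentiating under the integral sign with respect to $a$,
$$\frac{dJ}{da} = \int_{0}^{\infty} - \frac{2 a}{\left(a^{2} + s^{2}\right)^{2}} \, ds = - \frac{\pi}{2 a^{2}},$$
so $\int_{0}^{\infty} \frac{1}{\left(a^{2} + s^{2}\right)^{2}} \, ds = \frac{\pi}{4 a^{3}}$.

Setting $a = \frac{5}{3}$:
$$I = \frac{27 \pi}{500}.$$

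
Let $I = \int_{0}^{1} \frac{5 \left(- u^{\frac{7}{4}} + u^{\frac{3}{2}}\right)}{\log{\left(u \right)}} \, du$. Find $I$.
$- \log{\left(\frac{161051}{100000} \right)}$

Replace the exponent $\frac{7}{4}$ by a parameter $a$: let $I(a) = \int_{0}^{1} \frac{5 \left(u^{\frac{3}{2}} - u^{a}\right)}{\log{\left(u \right)}} \, du$.

Since $\dfrac{\partial}{\partial a}\,u^{a} = u^{a} \ln u$, the $\ln u$ in the denominator cancels and
$$\frac{dI}{da} = \int_{0}^{1} -5 u^{a} \, du = -5 \left[\frac{u^{a+1}}{a+1}\right]_0^1 = - \frac{5}{a + 1}.$$

Integrating with respect to $a$ gives $I(a) = - \log{\left(\frac{32 \left(a + 1\right)^{5}}{3125} \right)} + C$.

At $a = \frac{3}{2}$ the integrand is identically $0$, so $I(\frac{3}{2}) = 0$. The closed form gives $0$, hence $C = 0$.

Setting $a = \frac{7}{4}$:
$$I = - \log{\left(\frac{161051}{100000} \right)}.$$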